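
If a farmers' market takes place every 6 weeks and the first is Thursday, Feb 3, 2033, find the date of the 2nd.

The 2nd occurrence is 1 interval after the first: 1 × 42 = 42 days after Feb 3, 2033.
Feb has 28 days — 25 days to the end of Feb leaves 17.
17 days into Mar → Mar 17, 2033.

Mar 17, 2033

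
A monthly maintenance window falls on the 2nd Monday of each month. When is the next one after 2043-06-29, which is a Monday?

2043-07-13

June 2043 starts on a Monday; its first Monday is the 1st, so the 2nd Monday is the 8th — 2043-06-08.
That is not after 2043-06-29, so look at July 2043.
July 2043 starts on a Wednesday; its first Monday is the 6th, so the 2nd Monday is the 13th — 2043-07-13.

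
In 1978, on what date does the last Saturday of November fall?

November 1978 begins on a Wednesday, so the first Saturday is November 4 (3 days later).
November 1978 has 30 days. Adding weeks: 4, 11, 18, 25 — the last one ≤ 30 is the 25th.

November 25, 1978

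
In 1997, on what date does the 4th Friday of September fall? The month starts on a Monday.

September 1997 begins on a Monday, so the first Friday is September 5 (4 days later).
The 4th Friday is 3 weeks later: 5 + 21 = 26.

September 26, 1997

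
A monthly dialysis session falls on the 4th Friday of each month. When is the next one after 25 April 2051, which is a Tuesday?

28 April 2051

April 2051 starts on a Saturday; its first Friday is the 7th, so the 4th Friday is the 28th — 28 April 2051.
28 April 2051 is after 25 April 2051, so that is the next one.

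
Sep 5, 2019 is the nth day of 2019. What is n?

248

Days in months before Sep: 31 + 28 + 31 + 30 + 31 + 30 + 31 + 31 = 243.
Plus 5 days into Sep → day 248.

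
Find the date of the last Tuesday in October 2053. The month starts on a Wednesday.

2053-10-28

October 2053 begins on a Wednesday, so the first Tuesday is October 7 (6 days later).
October 2053 has 31 days. Adding weeks: 7, 14, 21, 28 — the last one ≤ 31 is the 28th.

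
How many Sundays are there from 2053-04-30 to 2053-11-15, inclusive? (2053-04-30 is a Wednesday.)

28

2053-04-30 is a Wednesday; the first Sunday on or after it is 2053-05-04 (4 days later).
From 2053-05-04 to 2053-11-15: 27 + 30 + 31 + 31 + 30 + 31 + 15 = 195 days (rest of May, June, July, August, September, October, November).
195 ÷ 7 = 27 full weeks with remainder 6, so 27 more Sundays after the first → 28.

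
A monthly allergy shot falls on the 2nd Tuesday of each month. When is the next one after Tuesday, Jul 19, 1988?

Aug 9, 1988

Jul 1988 starts on a Friday; its first Tuesday is the 5th, so the 2nd Tuesday is the 12th — Jul 12, 1988.
That is not after Jul 19, 1988, so look at Aug 1988.
Aug 1988 starts on a Monday; its first Tuesday is the 2nd, so the 2nd Tuesday is the 9th — Aug 9, 1988.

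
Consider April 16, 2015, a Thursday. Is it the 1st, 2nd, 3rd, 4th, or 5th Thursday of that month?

Day 16 falls in week ⌈16/7⌉ of the month.
Days 1–7 hold the 1st Thursday, 8–14 the 2nd, 15–21 the 3rd, 22–28 the 4th, 29–31 the 5th.
16 is in the range for the 3rd.

3rd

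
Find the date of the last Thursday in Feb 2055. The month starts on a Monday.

Feb 2055 begins on a Monday, so the first Thursday is Feb 4 (3 days later).
Feb 2055 has 28 days. Adding weeks: 4, 11, 18, 25 — the last one ≤ 28 is the 25th.

Feb 25, 2055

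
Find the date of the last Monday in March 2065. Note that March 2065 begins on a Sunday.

30 March 2065

March 2065 begins on a Sunday, so the first Monday is March 2 (1 day later).
March 2065 has 31 days. Adding weeks: 2, 9, 16, 23, 30 — the last one ≤ 31 is the 30th.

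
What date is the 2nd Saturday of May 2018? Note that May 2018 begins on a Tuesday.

May 2018 begins on a Tuesday, so the first Saturday is May 5 (4 days later).
The 2nd Saturday is 1 weeks later: 5 + 7 = 12.

May 12, 2018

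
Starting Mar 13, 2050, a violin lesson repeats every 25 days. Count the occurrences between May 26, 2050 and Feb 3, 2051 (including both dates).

11

Occurrences land 25·i days after Mar 13, 2050 for i = 0, 1, 2, …
May 26, 2050 is 74 days after the start; 74 ÷ 25 = 2 remainder 24; since the remainder is 24, round up to i = 3. First occurrence in the window: #4 on May 27, 2050 (3×25 = 75 days in).
Feb 3, 2051 is 327 days after the start; 327 ÷ 25 = 13 remainder 2. Last occurrence in the window: #14 on Feb 1, 2051.
Occurrences #4 through #14: 11 in total.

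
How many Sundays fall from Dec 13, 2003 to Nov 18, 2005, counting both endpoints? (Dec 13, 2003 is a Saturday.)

101

Dec 13, 2003 is a Saturday; the first Sunday on or after it is Dec 14, 2003 (1 day later).
From Dec 14, 2003 to Nov 18, 2005: 17 + 366 + 322 = 705 days (rest of 2003, 2004, to Nov 18, 2005 in 2005).
705 ÷ 7 = 100 full weeks with remainder 5, so 100 more Sundays after the first → 101.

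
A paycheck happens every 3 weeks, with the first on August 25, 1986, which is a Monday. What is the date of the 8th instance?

The 8th occurrence is 7 intervals after the first: 7 × 21 = 147 days after August 25, 1986.
August has 31 days — 6 days to the end of August leaves 141.
September has 30 days (111 left).
October has 31 days (80 left).
November has 30 days (50 left).
December has 31 days (19 left).
19 days into January → January 19, 1987.

January 19, 1987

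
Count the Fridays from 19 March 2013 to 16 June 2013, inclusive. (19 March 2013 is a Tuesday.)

19 March 2013 is a Tuesday; the first Friday on or after it is 22 March 2013 (3 days later).
From 22 March 2013 to 16 June 2013: 9 + 30 + 31 + 16 = 86 days (rest of March, April, May, June).
86 ÷ 7 = 12 full weeks with remainder 2, so 12 more Fridays after the first → 13.

13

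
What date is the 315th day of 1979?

1979-11-11

January has 31 days (315 − 31 = 284 remain).
February has 28 days (284 − 28 = 256 remain).
March has 31 days (256 − 31 = 225 remain).
April has 30 days (225 − 30 = 195 remain).
May has 31 days (195 − 31 = 164 remain).
June has 30 days (164 − 30 = 134 remain).
July has 31 days (134 − 31 = 103 remain).
August has 31 days (103 − 31 = 72 remain).
September has 30 days (72 − 30 = 42 remain).
October has 31 days (42 − 31 = 11 remain).
11 into November → November 11.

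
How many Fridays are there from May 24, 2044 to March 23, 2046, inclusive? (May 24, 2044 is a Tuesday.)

May 24, 2044 is a Tuesday; the first Friday on or after it is May 27, 2044 (3 days later).
From May 27, 2044 to March 23, 2046: 218 + 365 + 82 = 665 days (rest of 2044, 2045, to March 23, 2046 in 2046).
665 ÷ 7 = 95 full weeks with remainder 0, so 95 more Fridays after the first → 96.

96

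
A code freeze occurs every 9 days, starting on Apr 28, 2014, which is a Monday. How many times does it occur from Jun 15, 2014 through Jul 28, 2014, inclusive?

Occurrences land 9·i days after Apr 28, 2014 for i = 0, 1, 2, …
Jun 15, 2014 is 48 days after the start; 48 ÷ 9 = 5 remainder 3; since the remainder is 3, round up to i = 6. First occurrence in the window: #7 on Jun 21, 2014 (6×9 = 54 days in).
Jul 28, 2014 is 91 days after the start; 91 ÷ 9 = 10 remainder 1. Last occurrence in the window: #11 on Jul 27, 2014.
Occurrences #7 through #11: 5 in total.

5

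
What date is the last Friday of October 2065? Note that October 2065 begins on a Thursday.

October 2065 begins on a Thursday, so the first Friday is October 2 (1 day later).
October 2065 has 31 days. Adding weeks: 2, 9, 16, 23, 30 — the last one ≤ 31 is the 30th.

October 30, 2065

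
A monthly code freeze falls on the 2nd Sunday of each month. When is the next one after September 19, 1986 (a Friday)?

September 1986 starts on a Monday; its first Sunday is the 7th, so the 2nd Sunday is the 14th — September 14, 1986.
That is not after September 19, 1986, so look at October 1986.
October 1986 starts on a Wednesday; its first Sunday is the 5th, so the 2nd Sunday is the 12th — October 12, 1986.

October 12, 1986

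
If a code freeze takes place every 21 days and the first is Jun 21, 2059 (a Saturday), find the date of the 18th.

Jun 12, 2060

The 18th occurrence is 17 intervals after the first: 17 × 21 = 357 days after Jun 21, 2059.
Jun has 30 days — 9 days to the end of Jun leaves 348.
Jul has 31 days (317 left).
Aug has 31 days (286 left).
Sep has 30 days (256 left).
Oct has 31 days (225 left).
Nov has 30 days (195 left).
Dec has 31 days (164 left).
Jan has 31 days (133 left).
Feb has 29 days (104 left).
Mar has 31 days (73 left).
Apr has 30 days (43 left).
May has 31 days (12 left).
12 days into Jun → Jun 12, 2060.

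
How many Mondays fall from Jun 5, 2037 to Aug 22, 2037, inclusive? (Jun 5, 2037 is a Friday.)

Jun 5, 2037 is a Friday; the first Monday on or after it is Jun 8, 2037 (3 days later).
From Jun 8, 2037 to Aug 22, 2037: 22 + 31 + 22 = 75 days (rest of Jun, Jul, Aug).
75 ÷ 7 = 10 full weeks with remainder 5, so 10 more Mondays after the first → 11.

11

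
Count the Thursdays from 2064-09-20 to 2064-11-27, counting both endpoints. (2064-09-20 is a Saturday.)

10

2064-09-20 is a Saturday; the first Thursday on or after it is 2064-09-25 (5 days later).
From 2064-09-25 to 2064-11-27: 5 + 31 + 27 = 63 days (rest of September, October, November).
63 ÷ 7 = 9 full weeks with remainder 0, so 9 more Thursdays after the first → 10.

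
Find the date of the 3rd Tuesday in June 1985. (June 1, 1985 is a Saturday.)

18 June 1985

June 1985 begins on a Saturday, so the first Tuesday is June 4 (3 days later).
The 3rd Tuesday is 2 weeks later: 4 + 14 = 18.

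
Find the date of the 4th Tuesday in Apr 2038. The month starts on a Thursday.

Apr 27, 2038

Apr 2038 begins on a Thursday, so the first Tuesday is Apr 6 (5 days later).
The 4th Tuesday is 3 weeks later: 6 + 21 = 27.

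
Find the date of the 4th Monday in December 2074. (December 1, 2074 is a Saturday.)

2074-12-24

December 2074 begins on a Saturday, so the first Monday is December 3 (2 days later).
The 4th Monday is 3 weeks later: 3 + 21 = 24.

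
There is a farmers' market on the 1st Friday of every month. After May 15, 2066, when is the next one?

May 2066 starts on a Saturday, so its 1st Friday is May 7, 2066 (6 days in).
That is not after May 15, 2066, so look at Jun 2066.
Jun 2066 starts on a Tuesday, so its 1st Friday is Jun 4, 2066 (3 days in).

Jun 4, 2066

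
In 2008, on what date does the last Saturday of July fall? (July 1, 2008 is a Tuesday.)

July 2008 begins on a Tuesday, so the first Saturday is July 5 (4 days later).
July 2008 has 31 days. Adding weeks: 5, 12, 19, 26 — the last one ≤ 31 is the 26th.

2008-07-26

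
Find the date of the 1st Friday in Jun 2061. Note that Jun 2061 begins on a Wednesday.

Jun 3, 2061

Jun 2061 begins on a Wednesday, so the first Friday is Jun 3 (2 days later).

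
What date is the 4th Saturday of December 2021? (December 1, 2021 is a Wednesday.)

December 2021 begins on a Wednesday, so the first Saturday is December 4 (3 days later).
The 4th Saturday is 3 weeks later: 4 + 21 = 25.

2021-12-25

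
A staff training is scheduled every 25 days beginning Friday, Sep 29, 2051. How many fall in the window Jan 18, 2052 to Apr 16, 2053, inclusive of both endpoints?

18

Occurrences land 25·i days after Sep 29, 2051 for i = 0, 1, 2, …
Jan 18, 2052 is 111 days after the start; 111 ÷ 25 = 4 remainder 11; since the remainder is 11, round up to i = 5. First occurrence in the window: #6 on Feb 1, 2052 (5×25 = 125 days in).
Apr 16, 2053 is 565 days after the start; 565 ÷ 25 = 22 remainder 15. Last occurrence in the window: #23 on Apr 1, 2053.
Occurrences #6 through #23: 18 in total.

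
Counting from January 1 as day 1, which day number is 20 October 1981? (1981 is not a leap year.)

293

Days in months before October: 31 + 28 + 31 + 30 + 31 + 30 + 31 + 31 + 30 = 273.
Plus 20 days into October → day 293.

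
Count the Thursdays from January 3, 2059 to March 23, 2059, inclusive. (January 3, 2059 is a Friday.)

11

January 3, 2059 is a Friday; the first Thursday on or after it is January 9, 2059 (6 days later).
From January 9, 2059 to March 23, 2059: 22 + 28 + 23 = 73 days (rest of January, February, March).
73 ÷ 7 = 10 full weeks with remainder 3, so 10 more Thursdays after the first → 11.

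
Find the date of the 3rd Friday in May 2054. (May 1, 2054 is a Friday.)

May 2054 begins on a Friday, so the first Friday is May 1.
The 3rd Friday is 2 weeks later: 1 + 14 = 15.

May 15, 2054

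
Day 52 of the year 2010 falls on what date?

Jan has 31 days (52 − 31 = 21 remain).
21 into Feb → Feb 21.

Feb 21, 2010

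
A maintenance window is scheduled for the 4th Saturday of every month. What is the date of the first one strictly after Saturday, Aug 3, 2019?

Aug 2019 starts on a Thursday; its first Saturday is the 3rd, so the 4th Saturday is the 24th — Aug 24, 2019.
Aug 24, 2019 is after Aug 3, 2019, so that is the next one.

Aug 24, 2019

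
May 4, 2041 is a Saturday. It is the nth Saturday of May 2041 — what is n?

1st

Day 4 falls in week ⌈4/7⌉ of the month.
Days 1–7 hold the 1st Saturday, 8–14 the 2nd, 15–21 the 3rd, 22–28 the 4th, 29–31 the 5th.
4 is in the range for the 1st.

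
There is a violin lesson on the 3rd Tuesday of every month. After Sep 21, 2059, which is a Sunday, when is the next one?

Sep 2059 starts on a Monday; its first Tuesday is the 2nd, so the 3rd Tuesday is the 16th — Sep 16, 2059.
That is not after Sep 21, 2059, so look at Oct 2059.
Oct 2059 starts on a Wednesday; its first Tuesday is the 7th, so the 3rd Tuesday is the 21st — Oct 21, 2059.

Oct 21, 2059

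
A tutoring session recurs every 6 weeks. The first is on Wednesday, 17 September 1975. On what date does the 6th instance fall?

The 6th occurrence is 5 intervals after the first: 5 × 42 = 210 days after 17 September 1975.
September has 30 days — 13 days to the end of September leaves 197.
October has 31 days (166 left).
November has 30 days (136 left).
December has 31 days (105 left).
January has 31 days (74 left).
February has 29 days (45 left).
March has 31 days (14 left).
14 days into April → 14 April 1976.

14 April 1976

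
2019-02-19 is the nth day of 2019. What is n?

Days in months before February: 31 = 31.
Plus 19 days into February → day 50.

50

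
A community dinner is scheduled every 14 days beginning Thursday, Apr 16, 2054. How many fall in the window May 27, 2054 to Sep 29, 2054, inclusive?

9

Occurrences land 14·i days after Apr 16, 2054 for i = 0, 1, 2, …
May 27, 2054 is 41 days after the start; 41 ÷ 14 = 2 remainder 13; since the remainder is 13, round up to i = 3. First occurrence in the window: #4 on May 28, 2054 (3×14 = 42 days in).
Sep 29, 2054 is 166 days after the start; 166 ÷ 14 = 11 remainder 12. Last occurrence in the window: #12 on Sep 17, 2054.
Occurrences #4 through #12: 9 in total.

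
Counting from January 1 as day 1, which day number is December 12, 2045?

346

Days in months before December: 31 + 28 + 31 + 30 + 31 + 30 + 31 + 31 + 30 + 31 + 30 = 334.
Plus 12 days into December → day 346.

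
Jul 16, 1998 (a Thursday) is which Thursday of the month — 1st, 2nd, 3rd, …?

Day 16 falls in week ⌈16/7⌉ of the month.
Days 1–7 hold the 1st Thursday, 8–14 the 2nd, 15–21 the 3rd, 22–28 the 4th, 29–31 the 5th.
16 is in the range for the 3rd.

3rd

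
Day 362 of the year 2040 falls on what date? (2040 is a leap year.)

2040-12-27

January has 31 days (362 − 31 = 331 remain).
February has 29 days (331 − 29 = 302 remain).
March has 31 days (302 − 31 = 271 remain).
April has 30 days (271 − 30 = 241 remain).
May has 31 days (241 − 31 = 210 remain).
June has 30 days (210 − 30 = 180 remain).
July has 31 days (180 − 31 = 149 remain).
August has 31 days (149 − 31 = 118 remain).
September has 30 days (118 − 30 = 88 remain).
October has 31 days (88 − 31 = 57 remain).
November has 30 days (57 − 30 = 27 remain).
27 into December → December 27.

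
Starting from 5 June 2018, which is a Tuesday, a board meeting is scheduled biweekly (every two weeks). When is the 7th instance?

28 August 2018

The 7th occurrence is 6 intervals after the first: 6 × 14 = 84 days after 5 June 2018.
June has 30 days — 25 days to the end of June leaves 59.
July has 31 days (28 left).
28 days into August → 28 August 2018.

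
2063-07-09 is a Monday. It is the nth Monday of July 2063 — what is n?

2nd

Day 9 falls in week ⌈9/7⌉ of the month.
Days 1–7 hold the 1st Monday, 8–14 the 2nd, 15–21 the 3rd, 22–28 the 4th, 29–31 the 5th.
9 is in the range for the 2nd.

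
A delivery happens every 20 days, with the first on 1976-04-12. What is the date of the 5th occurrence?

1976-07-01

The 5th occurrence is 4 intervals after the first: 4 × 20 = 80 days after 1976-04-12.
April has 30 days — 18 days to the end of April leaves 62.
May has 31 days (31 left).
June has 30 days (1 left).
1 day into July → 1976-07-01.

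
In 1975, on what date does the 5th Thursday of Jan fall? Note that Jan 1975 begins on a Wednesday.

Jan 30, 1975

Jan 1975 begins on a Wednesday, so the first Thursday is Jan 2 (1 day later).
The 5th Thursday is 4 weeks later: 2 + 28 = 30.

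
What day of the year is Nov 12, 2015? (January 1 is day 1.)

316

Days in months before Nov: 31 + 28 + 31 + 30 + 31 + 30 + 31 + 31 + 30 + 31 = 304.
Plus 12 days into Nov → day 316.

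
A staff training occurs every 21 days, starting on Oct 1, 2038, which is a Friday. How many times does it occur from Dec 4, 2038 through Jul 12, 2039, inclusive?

10

Occurrences land 21·i days after Oct 1, 2038 for i = 0, 1, 2, …
Dec 4, 2038 is 64 days after the start; 64 ÷ 21 = 3 remainder 1; since the remainder is 1, round up to i = 4. First occurrence in the window: #5 on Dec 24, 2038 (4×21 = 84 days in).
Jul 12, 2039 is 284 days after the start; 284 ÷ 21 = 13 remainder 11. Last occurrence in the window: #14 on Jul 1, 2039.
Occurrences #5 through #14: 10 in total.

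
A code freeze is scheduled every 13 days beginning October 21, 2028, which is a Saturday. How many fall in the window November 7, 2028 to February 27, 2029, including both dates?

8

Occurrences land 13·i days after October 21, 2028 for i = 0, 1, 2, …
November 7, 2028 is 17 days after the start; 17 ÷ 13 = 1 remainder 4; since the remainder is 4, round up to i = 2. First occurrence in the window: #3 on November 16, 2028 (2×13 = 26 days in).
February 27, 2029 is 129 days after the start; 129 ÷ 13 = 9 remainder 12. Last occurrence in the window: #10 on February 15, 2029.
Occurrences #3 through #10: 8 in total.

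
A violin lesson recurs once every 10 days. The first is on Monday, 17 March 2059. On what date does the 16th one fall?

The 16th occurrence is 15 intervals after the first: 15 × 10 = 150 days after 17 March 2059.
March has 31 days — 14 days to the end of March leaves 136.
April has 30 days (106 left).
May has 31 days (75 left).
June has 30 days (45 left).
July has 31 days (14 left).
14 days into August → 14 August 2059.

14 August 2059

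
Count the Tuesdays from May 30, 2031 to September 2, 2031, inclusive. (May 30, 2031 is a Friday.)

14

May 30, 2031 is a Friday; the first Tuesday on or after it is June 3, 2031 (4 days later).
From June 3, 2031 to September 2, 2031: 27 + 31 + 31 + 2 = 91 days (rest of June, July, August, September).
91 ÷ 7 = 13 full weeks with remainder 0, so 13 more Tuesdays after the first → 14.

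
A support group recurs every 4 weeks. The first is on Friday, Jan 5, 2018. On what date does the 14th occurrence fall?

The 14th occurrence is 13 intervals after the first: 13 × 28 = 364 days after Jan 5, 2018.
Jan has 31 days — 26 days to the end of Jan leaves 338.
Feb has 28 days (310 left).
Mar has 31 days (279 left).
Apr has 30 days (249 left).
May has 31 days (218 left).
Jun has 30 days (188 left).
Jul has 31 days (157 left).
Aug has 31 days (126 left).
Sep has 30 days (96 left).
Oct has 31 days (65 left).
Nov has 30 days (35 left).
Dec has 31 days (4 left).
4 days into Jan → Jan 4, 2019.

Jan 4, 2019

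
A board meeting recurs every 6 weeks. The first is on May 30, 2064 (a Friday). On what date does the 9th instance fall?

May 1, 2065

The 9th occurrence is 8 intervals after the first: 8 × 42 = 336 days after May 30, 2064.
May has 31 days — 1 day to the end of May leaves 335.
June has 30 days (305 left).
July has 31 days (274 left).
August has 31 days (243 left).
September has 30 days (213 left).
October has 31 days (182 left).
November has 30 days (152 left).
December has 31 days (121 left).
January has 31 days (90 left).
February has 28 days (62 left).
March has 31 days (31 left).
April has 30 days (1 left).
1 day into May → May 1, 2065.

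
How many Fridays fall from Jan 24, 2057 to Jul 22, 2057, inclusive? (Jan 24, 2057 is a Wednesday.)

26

Jan 24, 2057 is a Wednesday; the first Friday on or after it is Jan 26, 2057 (2 days later).
From Jan 26, 2057 to Jul 22, 2057: 5 + 28 + 31 + 30 + 31 + 30 + 22 = 177 days (rest of Jan, Feb, Mar, Apr, May, Jun, Jul).
177 ÷ 7 = 25 full weeks with remainder 2, so 25 more Fridays after the first → 26.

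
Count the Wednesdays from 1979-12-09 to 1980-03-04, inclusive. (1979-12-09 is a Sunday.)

12

1979-12-09 is a Sunday; the first Wednesday on or after it is 1979-12-12 (3 days later).
From 1979-12-12 to 1980-03-04: 19 + 31 + 29 + 4 = 83 days (rest of December, January, February, March).
83 ÷ 7 = 11 full weeks with remainder 6, so 11 more Wednesdays after the first → 12.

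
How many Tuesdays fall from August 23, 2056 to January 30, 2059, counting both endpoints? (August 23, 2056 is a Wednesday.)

127

August 23, 2056 is a Wednesday; the first Tuesday on or after it is August 29, 2056 (6 days later).
From August 29, 2056 to January 30, 2059: 124 + 365 + 365 + 30 = 884 days (rest of 2056, 2057, 2058, to January 30, 2059 in 2059).
884 ÷ 7 = 126 full weeks with remainder 2, so 126 more Tuesdays after the first → 127.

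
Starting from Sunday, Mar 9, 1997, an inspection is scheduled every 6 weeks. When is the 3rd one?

The 3rd occurrence is 2 intervals after the first: 2 × 42 = 84 days after Mar 9, 1997.
Mar has 31 days — 22 days to the end of Mar leaves 62.
Apr has 30 days (32 left).
May has 31 days (1 left).
1 day into Jun → Jun 1, 1997.

Jun 1, 1997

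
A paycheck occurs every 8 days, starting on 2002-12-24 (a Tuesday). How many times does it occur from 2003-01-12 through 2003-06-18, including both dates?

Occurrences land 8·i days after 2002-12-24 for i = 0, 1, 2, …
2003-01-12 is 19 days after the start; 19 ÷ 8 = 2 remainder 3; since the remainder is 3, round up to i = 3. First occurrence in the window: #4 on 2003-01-17 (3×8 = 24 days in).
2003-06-18 is 176 days after the start; 176 ÷ 8 = 22 remainder 0. Last occurrence in the window: #23 on 2003-06-18.
Occurrences #4 through #23: 20 in total.

20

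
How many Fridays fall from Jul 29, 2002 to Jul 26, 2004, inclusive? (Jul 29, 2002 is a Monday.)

Jul 29, 2002 is a Monday; the first Friday on or after it is Aug 2, 2002 (4 days later).
From Aug 2, 2002 to Jul 26, 2004: 151 + 365 + 208 = 724 days (rest of 2002, 2003, to Jul 26, 2004 in 2004).
724 ÷ 7 = 103 full weeks with remainder 3, so 103 more Fridays after the first → 104.

104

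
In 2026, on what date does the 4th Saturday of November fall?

The first Saturday of November 2026 is November 7.
The 4th Saturday is 3 weeks later: 7 + 21 = 28.

2026-11-28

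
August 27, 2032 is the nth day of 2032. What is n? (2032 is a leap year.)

240

Days in months before August: 31 + 29 + 31 + 30 + 31 + 30 + 31 = 213.
Plus 27 days into August → day 240.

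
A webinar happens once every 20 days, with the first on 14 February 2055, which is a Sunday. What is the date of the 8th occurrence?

The 8th occurrence is 7 intervals after the first: 7 × 20 = 140 days after 14 February 2055.
February has 28 days — 14 days to the end of February leaves 126.
March has 31 days (95 left).
April has 30 days (65 left).
May has 31 days (34 left).
June has 30 days (4 left).
4 days into July → 4 July 2055.

4 July 2055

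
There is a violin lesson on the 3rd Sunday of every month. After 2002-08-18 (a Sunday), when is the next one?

2002-09-15

August 2002 starts on a Thursday; its first Sunday is the 4th, so the 3rd Sunday is the 18th — 2002-08-18.
That is not after 2002-08-18, so look at September 2002.
September 2002 starts on a Sunday; its first Sunday is the 1st, so the 3rd Sunday is the 15th — 2002-09-15.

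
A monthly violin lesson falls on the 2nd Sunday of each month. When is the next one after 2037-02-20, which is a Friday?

2037-03-08

February 2037 starts on a Sunday; its first Sunday is the 1st, so the 2nd Sunday is the 8th — 2037-02-08.
That is not after 2037-02-20, so look at March 2037.
March 2037 starts on a Sunday; its first Sunday is the 1st, so the 2nd Sunday is the 8th — 2037-03-08.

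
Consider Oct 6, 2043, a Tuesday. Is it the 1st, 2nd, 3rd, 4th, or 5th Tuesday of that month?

1st

Day 6 falls in week ⌈6/7⌉ of the month.
Days 1–7 hold the 1st Tuesday, 8–14 the 2nd, 15–21 the 3rd, 22–28 the 4th, 29–31 the 5th.
6 is in the range for the 1st.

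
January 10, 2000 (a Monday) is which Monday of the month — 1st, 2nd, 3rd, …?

Day 10 falls in week ⌈10/7⌉ of the month.
Days 1–7 hold the 1st Monday, 8–14 the 2nd, 15–21 the 3rd, 22–28 the 4th, 29–31 the 5th.
10 is in the range for the 2nd.

2nd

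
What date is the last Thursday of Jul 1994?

Jul 28, 1994

The first Thursday of Jul 1994 is Jul 7.
Jul 1994 has 31 days. Adding weeks: 7, 14, 21, 28 — the last one ≤ 31 is the 28th.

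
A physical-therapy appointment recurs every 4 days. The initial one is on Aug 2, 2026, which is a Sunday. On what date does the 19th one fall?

The 19th occurrence is 18 intervals after the first: 18 × 4 = 72 days after Aug 2, 2026.
Aug has 31 days — 29 days to the end of Aug leaves 43.
Sep has 30 days (13 left).
13 days into Oct → Oct 13, 2026.

Oct 13, 2026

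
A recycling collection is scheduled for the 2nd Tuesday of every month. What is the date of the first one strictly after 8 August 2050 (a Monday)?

9 August 2050

August 2050 starts on a Monday; its first Tuesday is the 2nd, so the 2nd Tuesday is the 9th — 9 August 2050.
9 August 2050 is after 8 August 2050, so that is the next one.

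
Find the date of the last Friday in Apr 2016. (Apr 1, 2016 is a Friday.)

Apr 29, 2016

Apr 2016 begins on a Friday, so the first Friday is Apr 1.
Apr 2016 has 30 days. Adding weeks: 1, 8, 15, 22, 29 — the last one ≤ 30 is the 29th.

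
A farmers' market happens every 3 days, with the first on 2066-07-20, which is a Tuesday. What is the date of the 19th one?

The 19th occurrence is 18 intervals after the first: 18 × 3 = 54 days after 2066-07-20.
July has 31 days — 11 days to the end of July leaves 43.
August has 31 days (12 left).
12 days into September → 2066-09-12.

2066-09-12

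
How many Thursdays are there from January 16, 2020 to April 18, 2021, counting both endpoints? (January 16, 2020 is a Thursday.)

January 16, 2020 is a Thursday; the first Thursday on or after it is January 16, 2020.
From January 16, 2020 to April 18, 2021: 350 + 108 = 458 days (rest of 2020, to April 18, 2021 in 2021).
458 ÷ 7 = 65 full weeks with remainder 3, so 65 more Thursdays after the first → 66.

66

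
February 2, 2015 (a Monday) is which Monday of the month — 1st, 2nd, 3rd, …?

Day 2 falls in week ⌈2/7⌉ of the month.
Days 1–7 hold the 1st Monday, 8–14 the 2nd, 15–21 the 3rd, 22–28 the 4th, 29–31 the 5th.
2 is in the range for the 1st.

1st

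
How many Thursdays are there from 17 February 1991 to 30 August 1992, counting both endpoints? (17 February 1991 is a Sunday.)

80

17 February 1991 is a Sunday; the first Thursday on or after it is 21 February 1991 (4 days later).
From 21 February 1991 to 30 August 1992: 313 + 243 = 556 days (rest of 1991, to 30 August 1992 in 1992).
556 ÷ 7 = 79 full weeks with remainder 3, so 79 more Thursdays after the first → 80.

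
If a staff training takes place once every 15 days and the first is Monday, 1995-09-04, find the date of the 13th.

1996-03-02

The 13th occurrence is 12 intervals after the first: 12 × 15 = 180 days after 1995-09-04.
September has 30 days — 26 days to the end of September leaves 154.
October has 31 days (123 left).
November has 30 days (93 left).
December has 31 days (62 left).
January has 31 days (31 left).
February has 29 days (2 left).
2 days into March → 1996-03-02.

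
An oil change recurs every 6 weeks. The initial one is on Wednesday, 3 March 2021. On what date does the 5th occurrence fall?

The 5th occurrence is 4 intervals after the first: 4 × 42 = 168 days after 3 March 2021.
March has 31 days — 28 days to the end of March leaves 140.
April has 30 days (110 left).
May has 31 days (79 left).
June has 30 days (49 left).
July has 31 days (18 left).
18 days into August → 18 August 2021.

18 August 2021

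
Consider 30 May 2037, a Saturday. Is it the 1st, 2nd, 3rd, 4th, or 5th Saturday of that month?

Day 30 falls in week ⌈30/7⌉ of the month.
Days 1–7 hold the 1st Saturday, 8–14 the 2nd, 15–21 the 3rd, 22–28 the 4th, 29–31 the 5th.
30 is in the range for the 5th.

5th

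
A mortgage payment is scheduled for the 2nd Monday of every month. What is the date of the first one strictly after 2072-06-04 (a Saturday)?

June 2072 starts on a Wednesday; its first Monday is the 6th, so the 2nd Monday is the 13th — 2072-06-13.
2072-06-13 is after 2072-06-04, so that is the next one.

2072-06-13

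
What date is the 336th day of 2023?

Dec 2, 2023

Jan has 31 days (336 − 31 = 305 remain).
Feb has 28 days (305 − 28 = 277 remain).
Mar has 31 days (277 − 31 = 246 remain).
Apr has 30 days (246 − 30 = 216 remain).
May has 31 days (216 − 31 = 185 remain).
Jun has 30 days (185 − 30 = 155 remain).
Jul has 31 days (155 − 31 = 124 remain).
Aug has 31 days (124 − 31 = 93 remain).
Sep has 30 days (93 − 30 = 63 remain).
Oct has 31 days (63 − 31 = 32 remain).
Nov has 30 days (32 − 30 = 2 remain).
2 into Dec → Dec 2.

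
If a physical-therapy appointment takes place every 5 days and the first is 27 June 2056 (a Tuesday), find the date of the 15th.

5 September 2056

The 15th occurrence is 14 intervals after the first: 14 × 5 = 70 days after 27 June 2056.
June has 30 days — 3 days to the end of June leaves 67.
July has 31 days (36 left).
August has 31 days (5 left).
5 days into September → 5 September 2056.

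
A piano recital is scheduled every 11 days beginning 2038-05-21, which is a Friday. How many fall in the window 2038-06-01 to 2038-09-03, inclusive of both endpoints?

9

Occurrences land 11·i days after 2038-05-21 for i = 0, 1, 2, …
2038-06-01 is 11 days after the start; 11 ÷ 11 = 1 remainder 0. First occurrence in the window: #2 on 2038-06-01 (1×11 = 11 days in).
2038-09-03 is 105 days after the start; 105 ÷ 11 = 9 remainder 6. Last occurrence in the window: #10 on 2038-08-28.
Occurrences #2 through #10: 9 in total.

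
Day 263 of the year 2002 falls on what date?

September 20, 2002

January has 31 days (263 − 31 = 232 remain).
February has 28 days (232 − 28 = 204 remain).
March has 31 days (204 − 31 = 173 remain).
April has 30 days (173 − 30 = 143 remain).
May has 31 days (143 − 31 = 112 remain).
June has 30 days (112 − 30 = 82 remain).
July has 31 days (82 − 31 = 51 remain).
August has 31 days (51 − 31 = 20 remain).
20 into September → September 20.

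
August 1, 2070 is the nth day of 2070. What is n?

Days in months before August: 31 + 28 + 31 + 30 + 31 + 30 + 31 = 212.
Plus 1 day into August → day 213.

213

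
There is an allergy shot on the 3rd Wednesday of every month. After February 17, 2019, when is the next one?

February 20, 2019

February 2019 starts on a Friday; its first Wednesday is the 6th, so the 3rd Wednesday is the 20th — February 20, 2019.
February 20, 2019 is after February 17, 2019, so that is the next one.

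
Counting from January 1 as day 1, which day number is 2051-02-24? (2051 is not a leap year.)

Days in months before February: 31 = 31.
Plus 24 days into February → day 55.

55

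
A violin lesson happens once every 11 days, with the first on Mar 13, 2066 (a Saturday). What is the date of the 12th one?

Jul 12, 2066

The 12th occurrence is 11 intervals after the first: 11 × 11 = 121 days after Mar 13, 2066.
Mar has 31 days — 18 days to the end of Mar leaves 103.
Apr has 30 days (73 left).
May has 31 days (42 left).
Jun has 30 days (12 left).
12 days into Jul → Jul 12, 2066.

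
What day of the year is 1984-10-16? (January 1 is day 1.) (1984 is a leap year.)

290

Days in months before October: 31 + 29 + 31 + 30 + 31 + 30 + 31 + 31 + 30 = 274.
Plus 16 days into October → day 290.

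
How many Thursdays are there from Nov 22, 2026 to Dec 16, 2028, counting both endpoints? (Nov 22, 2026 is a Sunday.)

Nov 22, 2026 is a Sunday; the first Thursday on or after it is Nov 26, 2026 (4 days later).
From Nov 26, 2026 to Dec 16, 2028: 35 + 365 + 351 = 751 days (rest of 2026, 2027, to Dec 16, 2028 in 2028).
751 ÷ 7 = 107 full weeks with remainder 2, so 107 more Thursdays after the first → 108.

108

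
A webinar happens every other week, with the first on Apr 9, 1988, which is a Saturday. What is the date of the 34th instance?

Jul 15, 1989

The 34th occurrence is 33 intervals after the first: 33 × 14 = 462 days after Apr 9, 1988.
Apr has 30 days — 21 days to the end of Apr leaves 441.
From end of Apr to end of 1988 is 245 days (196 left).
Jan has 31 days (165 left).
Feb has 28 days (137 left).
Mar has 31 days (106 left).
Apr has 30 days (76 left).
May has 31 days (45 left).
Jun has 30 days (15 left).
15 days into Jul → Jul 15, 1989.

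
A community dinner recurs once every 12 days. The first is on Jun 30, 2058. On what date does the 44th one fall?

Nov 28, 2059

The 44th occurrence is 43 intervals after the first: 43 × 12 = 516 days after Jun 30, 2058.
Jun has 30 days — 0 days to the end of Jun leaves 516.
From end of Jun to end of 2058 is 184 days (332 left).
Jan has 31 days (301 left).
Feb has 28 days (273 left).
Mar has 31 days (242 left).
Apr has 30 days (212 left).
May has 31 days (181 left).
Jun has 30 days (151 left).
Jul has 31 days (120 left).
Aug has 31 days (89 left).
Sep has 30 days (59 left).
Oct has 31 days (28 left).
28 days into Nov → Nov 28, 2059.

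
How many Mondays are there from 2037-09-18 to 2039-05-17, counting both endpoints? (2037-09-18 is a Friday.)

87

2037-09-18 is a Friday; the first Monday on or after it is 2037-09-21 (3 days later).
From 2037-09-21 to 2039-05-17: 101 + 365 + 137 = 603 days (rest of 2037, 2038, to 2039-05-17 in 2039).
603 ÷ 7 = 86 full weeks with remainder 1, so 86 more Mondays after the first → 87.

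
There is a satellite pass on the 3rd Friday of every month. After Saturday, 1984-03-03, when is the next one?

1984-03-16

March 1984 starts on a Thursday; its first Friday is the 2nd, so the 3rd Friday is the 16th — 1984-03-16.
1984-03-16 is after 1984-03-03, so that is the next one.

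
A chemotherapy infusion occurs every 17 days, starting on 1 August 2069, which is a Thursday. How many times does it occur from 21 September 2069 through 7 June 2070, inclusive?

16

Occurrences land 17·i days after 1 August 2069 for i = 0, 1, 2, …
21 September 2069 is 51 days after the start; 51 ÷ 17 = 3 remainder 0. First occurrence in the window: #4 on 21 September 2069 (3×17 = 51 days in).
7 June 2070 is 310 days after the start; 310 ÷ 17 = 18 remainder 4. Last occurrence in the window: #19 on 3 June 2070.
Occurrences #4 through #19: 16 in total.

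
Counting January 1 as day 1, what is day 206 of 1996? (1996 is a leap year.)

Jul 24, 1996

Jan has 31 days (206 − 31 = 175 remain).
Feb has 29 days (175 − 29 = 146 remain).
Mar has 31 days (146 − 31 = 115 remain).
Apr has 30 days (115 − 30 = 85 remain).
May has 31 days (85 − 31 = 54 remain).
Jun has 30 days (54 − 30 = 24 remain).
24 into Jul → Jul 24.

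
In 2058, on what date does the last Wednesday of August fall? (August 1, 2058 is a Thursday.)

28 August 2058

August 2058 begins on a Thursday, so the first Wednesday is August 7 (6 days later).
August 2058 has 31 days. Adding weeks: 7, 14, 21, 28 — the last one ≤ 31 is the 28th.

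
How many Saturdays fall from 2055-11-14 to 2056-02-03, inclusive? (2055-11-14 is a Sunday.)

2055-11-14 is a Sunday; the first Saturday on or after it is 2055-11-20 (6 days later).
From 2055-11-20 to 2056-02-03: 10 + 31 + 31 + 3 = 75 days (rest of November, December, January, February).
75 ÷ 7 = 10 full weeks with remainder 5, so 10 more Saturdays after the first → 11.

11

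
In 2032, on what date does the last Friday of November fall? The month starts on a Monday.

November 26, 2032

November 2032 begins on a Monday, so the first Friday is November 5 (4 days later).
November 2032 has 30 days. Adding weeks: 5, 12, 19, 26 — the last one ≤ 30 is the 26th.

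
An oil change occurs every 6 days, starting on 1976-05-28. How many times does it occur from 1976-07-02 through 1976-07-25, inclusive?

Occurrences land 6·i days after 1976-05-28 for i = 0, 1, 2, …
1976-07-02 is 35 days after the start; 35 ÷ 6 = 5 remainder 5; since the remainder is 5, round up to i = 6. First occurrence in the window: #7 on 1976-07-03 (6×6 = 36 days in).
1976-07-25 is 58 days after the start; 58 ÷ 6 = 9 remainder 4. Last occurrence in the window: #10 on 1976-07-21.
Occurrences #7 through #10: 4 in total.

4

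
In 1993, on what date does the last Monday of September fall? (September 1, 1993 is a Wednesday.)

27 September 1993

September 1993 begins on a Wednesday, so the first Monday is September 6 (5 days later).
September 1993 has 30 days. Adding weeks: 6, 13, 20, 27 — the last one ≤ 30 is the 27th.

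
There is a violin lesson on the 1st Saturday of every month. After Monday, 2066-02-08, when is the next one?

February 2066 starts on a Monday, so its 1st Saturday is 2066-02-06 (5 days in).
That is not after 2066-02-08, so look at March 2066.
March 2066 starts on a Monday, so its 1st Saturday is 2066-03-06 (5 days in).

2066-03-06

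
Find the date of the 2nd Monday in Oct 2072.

Oct 10, 2072

Oct 2072 begins on a Saturday, so the first Monday is Oct 3 (2 days later).
The 2nd Monday is 1 weeks later: 3 + 7 = 10.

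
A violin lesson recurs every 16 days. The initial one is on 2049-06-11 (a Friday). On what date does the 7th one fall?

2049-09-15

The 7th occurrence is 6 intervals after the first: 6 × 16 = 96 days after 2049-06-11.
June has 30 days — 19 days to the end of June leaves 77.
July has 31 days (46 left).
August has 31 days (15 left).
15 days into September → 2049-09-15.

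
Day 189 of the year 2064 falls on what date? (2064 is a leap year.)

Jul 7, 2064

Jan has 31 days (189 − 31 = 158 remain).
Feb has 29 days (158 − 29 = 129 remain).
Mar has 31 days (129 − 31 = 98 remain).
Apr has 30 days (98 − 30 = 68 remain).
May has 31 days (68 − 31 = 37 remain).
Jun has 30 days (37 − 30 = 7 remain).
7 into Jul → Jul 7.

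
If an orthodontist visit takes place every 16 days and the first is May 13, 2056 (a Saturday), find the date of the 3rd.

Jun 14, 2056

The 3rd occurrence is 2 intervals after the first: 2 × 16 = 32 days after May 13, 2056.
May has 31 days — 18 days to the end of May leaves 14.
14 days into Jun → Jun 14, 2056.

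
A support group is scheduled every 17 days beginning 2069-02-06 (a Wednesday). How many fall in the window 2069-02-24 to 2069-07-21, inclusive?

Occurrences land 17·i days after 2069-02-06 for i = 0, 1, 2, …
2069-02-24 is 18 days after the start; 18 ÷ 17 = 1 remainder 1; since the remainder is 1, round up to i = 2. First occurrence in the window: #3 on 2069-03-12 (2×17 = 34 days in).
2069-07-21 is 165 days after the start; 165 ÷ 17 = 9 remainder 12. Last occurrence in the window: #10 on 2069-07-09.
Occurrences #3 through #10: 8 in total.

8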